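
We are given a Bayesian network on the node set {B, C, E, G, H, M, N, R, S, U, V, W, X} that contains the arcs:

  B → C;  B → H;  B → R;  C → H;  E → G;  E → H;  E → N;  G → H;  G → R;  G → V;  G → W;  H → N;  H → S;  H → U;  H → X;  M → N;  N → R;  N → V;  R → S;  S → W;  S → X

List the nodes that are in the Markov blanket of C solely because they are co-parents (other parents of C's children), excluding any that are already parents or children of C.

{E, G}

Children of C: H.
  H also has parents B, E, G.
Excluding nodes already adjacent to C (B, H), the co-parent-only contribution is {E, G}.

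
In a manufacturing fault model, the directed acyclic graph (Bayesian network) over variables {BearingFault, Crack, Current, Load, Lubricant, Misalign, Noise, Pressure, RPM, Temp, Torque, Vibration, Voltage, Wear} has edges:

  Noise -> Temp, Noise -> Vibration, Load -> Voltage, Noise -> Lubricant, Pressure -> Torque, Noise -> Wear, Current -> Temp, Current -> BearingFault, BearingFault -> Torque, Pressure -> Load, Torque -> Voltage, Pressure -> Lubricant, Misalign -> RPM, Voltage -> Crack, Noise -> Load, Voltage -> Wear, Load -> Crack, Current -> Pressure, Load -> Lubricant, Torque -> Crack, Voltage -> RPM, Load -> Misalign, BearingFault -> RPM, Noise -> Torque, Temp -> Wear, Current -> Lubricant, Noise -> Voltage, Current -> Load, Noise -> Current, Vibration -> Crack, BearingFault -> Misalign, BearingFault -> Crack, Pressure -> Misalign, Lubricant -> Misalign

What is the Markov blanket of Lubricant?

The Markov blanket of a node is its parents, its children, and the other parents of its children.
Lubricant's parents: Current, Load, Noise, Pressure.
Children of Lubricant: Misalign.
Other parents of Lubricant's children:
  Misalign's other parents are BearingFault, Load, Pressure.
So the Markov blanket of Lubricant is {BearingFault, Current, Load, Misalign, Noise, Pressure}.

{BearingFault, Current, Load, Misalign, Noise, Pressure}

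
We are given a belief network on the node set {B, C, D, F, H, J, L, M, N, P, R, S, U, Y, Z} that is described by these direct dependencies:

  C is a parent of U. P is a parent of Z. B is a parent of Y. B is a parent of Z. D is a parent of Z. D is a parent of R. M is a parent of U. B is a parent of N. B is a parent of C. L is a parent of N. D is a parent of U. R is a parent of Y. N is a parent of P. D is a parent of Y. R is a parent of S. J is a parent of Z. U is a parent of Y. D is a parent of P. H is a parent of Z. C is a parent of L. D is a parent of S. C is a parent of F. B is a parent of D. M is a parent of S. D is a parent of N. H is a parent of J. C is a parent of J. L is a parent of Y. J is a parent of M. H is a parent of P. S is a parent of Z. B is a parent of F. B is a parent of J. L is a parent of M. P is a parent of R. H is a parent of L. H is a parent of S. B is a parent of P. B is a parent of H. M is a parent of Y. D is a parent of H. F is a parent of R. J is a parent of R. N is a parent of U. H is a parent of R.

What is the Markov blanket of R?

A node's Markov blanket = Pa ∪ Ch ∪ (parents of Ch other than the node itself).
R's parents: D, F, H, J, P.
R's children: S, Y.
Other parents of R's children:
  S: D, H, M
  Y: B, D, L, M, U
Union: {D, F, H, J, P} ∪ {S, Y} ∪ {B, D, H, L, M, U} = {B, D, F, H, J, L, M, P, S, U, Y}.

{B, D, F, H, J, L, M, P, S, U, Y}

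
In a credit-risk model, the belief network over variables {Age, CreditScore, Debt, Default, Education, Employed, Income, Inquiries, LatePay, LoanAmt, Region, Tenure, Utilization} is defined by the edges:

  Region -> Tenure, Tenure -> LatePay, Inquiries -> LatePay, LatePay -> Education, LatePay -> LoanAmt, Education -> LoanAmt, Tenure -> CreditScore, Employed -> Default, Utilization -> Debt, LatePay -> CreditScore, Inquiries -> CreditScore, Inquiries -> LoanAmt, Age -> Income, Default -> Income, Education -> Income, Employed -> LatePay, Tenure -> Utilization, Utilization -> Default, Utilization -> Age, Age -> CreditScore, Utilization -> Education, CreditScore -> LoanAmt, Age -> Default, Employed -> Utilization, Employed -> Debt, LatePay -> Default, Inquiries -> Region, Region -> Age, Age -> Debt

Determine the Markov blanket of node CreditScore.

{Age, Education, Inquiries, LatePay, LoanAmt, Tenure}

Recall MB(v) = parents ∪ children ∪ spouses, where spouses are the other parents of v's children.
CreditScore has parents Age, Inquiries, LatePay, Tenure.
Ch(CreditScore) = {LoanAmt}.
For each child, the remaining parents (spouses of CreditScore):
  LoanAmt's other parents are Education, Inquiries, LatePay.
MB(CreditScore) = {Age, Education, Inquiries, LatePay, LoanAmt, Tenure}.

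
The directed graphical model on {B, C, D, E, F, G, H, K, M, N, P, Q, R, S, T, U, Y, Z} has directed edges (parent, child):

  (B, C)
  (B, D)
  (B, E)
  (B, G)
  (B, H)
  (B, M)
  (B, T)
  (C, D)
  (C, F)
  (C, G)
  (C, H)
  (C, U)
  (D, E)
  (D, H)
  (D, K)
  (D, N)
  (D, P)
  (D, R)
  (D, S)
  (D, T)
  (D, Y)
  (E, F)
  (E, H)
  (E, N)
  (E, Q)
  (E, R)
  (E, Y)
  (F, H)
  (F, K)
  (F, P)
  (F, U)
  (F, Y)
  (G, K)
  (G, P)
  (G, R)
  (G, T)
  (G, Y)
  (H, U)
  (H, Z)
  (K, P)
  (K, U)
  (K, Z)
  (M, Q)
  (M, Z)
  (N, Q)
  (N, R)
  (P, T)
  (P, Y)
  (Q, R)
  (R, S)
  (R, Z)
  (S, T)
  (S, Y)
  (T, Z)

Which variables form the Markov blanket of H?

{B, C, D, E, F, K, M, R, T, U, Z}

H has parents B, C, D, E, F.
Ch(H) = {U, Z}.
Co-parents of H (other parents of its children):
  U also has parents C, F, K.
  Z also has parents K, M, R, T.
Union: {B, C, D, E, F} ∪ {U, Z} ∪ {C, F, K, M, R, T} = {B, C, D, E, F, K, M, R, T, U, Z}.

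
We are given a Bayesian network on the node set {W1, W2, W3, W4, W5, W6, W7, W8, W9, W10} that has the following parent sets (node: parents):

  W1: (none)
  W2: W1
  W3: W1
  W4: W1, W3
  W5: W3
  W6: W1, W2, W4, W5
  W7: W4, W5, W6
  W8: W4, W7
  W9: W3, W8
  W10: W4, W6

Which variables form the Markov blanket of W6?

The Markov blanket of a node is its parents, its children, and the other parents of its children.
Pa(W6) = {W1, W2, W4, W5}.
Ch(W6) = {W7, W10}.
Co-parents of W6 (other parents of its children):
  parents(W7) \ {W6} = {W4, W5}.
  parents(W10) \ {W6} = {W4}.
MB(W6) = {W1, W2, W4, W5, W7, W10}.

{W1, W2, W4, W5, W7, W10}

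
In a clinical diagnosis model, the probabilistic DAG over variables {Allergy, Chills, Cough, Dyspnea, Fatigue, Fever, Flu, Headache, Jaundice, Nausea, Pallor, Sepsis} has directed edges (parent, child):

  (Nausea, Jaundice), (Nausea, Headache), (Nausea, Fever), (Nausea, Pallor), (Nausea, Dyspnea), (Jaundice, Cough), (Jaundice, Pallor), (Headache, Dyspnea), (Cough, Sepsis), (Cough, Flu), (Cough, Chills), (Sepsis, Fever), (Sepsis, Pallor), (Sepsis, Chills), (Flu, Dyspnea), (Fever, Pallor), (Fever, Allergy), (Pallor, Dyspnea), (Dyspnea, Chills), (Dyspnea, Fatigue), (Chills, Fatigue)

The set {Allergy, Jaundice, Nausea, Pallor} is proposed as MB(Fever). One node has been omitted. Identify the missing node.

Recall MB(v) = parents ∪ children ∪ spouses, where spouses are the other parents of v's children.
Fever's children: Allergy, Pallor.
Parents of Fever: Nausea, Sepsis.
Co-parents of Fever (other parents of its children):
  parents(Pallor) \ {Fever} = {Jaundice, Nausea, Sepsis}.
  Allergy: no additional parents.
MB(Fever) = {Allergy, Jaundice, Nausea, Pallor, Sepsis}.
Comparing with the claimed set, Sepsis is missing.

Sepsis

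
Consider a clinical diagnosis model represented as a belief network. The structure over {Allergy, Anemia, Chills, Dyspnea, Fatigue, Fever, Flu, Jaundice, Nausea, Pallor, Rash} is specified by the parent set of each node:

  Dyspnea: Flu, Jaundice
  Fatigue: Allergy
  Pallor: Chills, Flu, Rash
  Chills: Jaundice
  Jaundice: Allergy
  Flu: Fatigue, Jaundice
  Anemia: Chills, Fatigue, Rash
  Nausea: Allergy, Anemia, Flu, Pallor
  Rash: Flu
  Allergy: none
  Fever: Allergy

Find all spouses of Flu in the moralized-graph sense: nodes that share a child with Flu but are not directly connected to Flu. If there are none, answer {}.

{Allergy, Anemia, Chills}

Children of Flu: Dyspnea, Nausea, Pallor, Rash.
  Rash: —
  Pallor: Chills, Rash
  Nausea: Allergy, Anemia, Pallor
  Dyspnea: Jaundice
Excluding nodes already adjacent to Flu (Dyspnea, Fatigue, Jaundice, Nausea, Pallor, Rash), the co-parent-only contribution is {Allergy, Anemia, Chills}.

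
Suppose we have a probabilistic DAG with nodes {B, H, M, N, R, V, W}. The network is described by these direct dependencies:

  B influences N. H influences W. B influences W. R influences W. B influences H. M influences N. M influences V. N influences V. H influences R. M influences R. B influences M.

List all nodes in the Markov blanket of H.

{B, M, R, W}

H's parents: B.
Ch(H) = {R, W}.
For each child, the remaining parents (spouses of H):
  R: M
  W: B, R
MB(H) = {B, M, R, W}.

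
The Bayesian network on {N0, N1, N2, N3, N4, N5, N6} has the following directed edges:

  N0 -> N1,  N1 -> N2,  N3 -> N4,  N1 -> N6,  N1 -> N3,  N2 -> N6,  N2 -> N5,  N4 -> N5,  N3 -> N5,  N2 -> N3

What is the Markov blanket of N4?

{N2, N3, N5}

Recall MB(v) = parents ∪ children ∪ spouses, where spouses are the other parents of v's children.
Children of N4: N5.
N4 has parent N3.
Parents of each child, excluding N4:
  N5 also has parents N2, N3.
MB(N4) = {N2, N3, N5}.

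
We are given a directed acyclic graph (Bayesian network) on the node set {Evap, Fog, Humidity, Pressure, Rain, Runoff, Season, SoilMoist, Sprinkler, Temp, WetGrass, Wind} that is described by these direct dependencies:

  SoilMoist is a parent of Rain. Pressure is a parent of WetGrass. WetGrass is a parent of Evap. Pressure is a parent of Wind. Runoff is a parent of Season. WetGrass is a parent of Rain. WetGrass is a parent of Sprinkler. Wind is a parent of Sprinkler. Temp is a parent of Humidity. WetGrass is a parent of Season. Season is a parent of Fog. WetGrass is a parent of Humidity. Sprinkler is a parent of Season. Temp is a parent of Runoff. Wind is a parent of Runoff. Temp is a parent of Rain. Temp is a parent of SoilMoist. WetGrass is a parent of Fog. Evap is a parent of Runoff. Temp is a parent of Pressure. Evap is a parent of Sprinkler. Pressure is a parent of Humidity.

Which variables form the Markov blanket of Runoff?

Recall MB(v) = parents ∪ children ∪ spouses, where spouses are the other parents of v's children.
Runoff's parents: Evap, Temp, Wind.
Ch(Runoff) = {Season}.
For each child, the remaining parents (spouses of Runoff):
  parents(Season) \ {Runoff} = {Sprinkler, WetGrass}.
Taking the union gives {Evap, Season, Sprinkler, Temp, WetGrass, Wind}.

{Evap, Season, Sprinkler, Temp, WetGrass, Wind}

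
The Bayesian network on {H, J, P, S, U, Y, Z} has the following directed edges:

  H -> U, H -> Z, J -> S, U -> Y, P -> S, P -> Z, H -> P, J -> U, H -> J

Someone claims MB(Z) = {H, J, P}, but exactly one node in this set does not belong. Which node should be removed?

Recall MB(v) = parents ∪ children ∪ spouses, where spouses are the other parents of v's children.
Z's children: none.
Pa(Z) = {H, P}.
With no children, Z has no spouses; the co-parent set is empty.
MB(Z) = {H, P}.
J is neither a parent, child, nor co-parent of Z, so it does not belong.

J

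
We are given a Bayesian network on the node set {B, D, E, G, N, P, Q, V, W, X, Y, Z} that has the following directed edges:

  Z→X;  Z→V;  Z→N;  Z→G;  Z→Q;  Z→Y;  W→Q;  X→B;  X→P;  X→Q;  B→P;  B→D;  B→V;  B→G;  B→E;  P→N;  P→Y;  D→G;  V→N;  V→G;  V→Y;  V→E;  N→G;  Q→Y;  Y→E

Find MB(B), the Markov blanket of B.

{D, E, G, N, P, V, X, Y, Z}

B has children D, E, G, P, V.
B's parents: X.
Parents of each child, excluding B:
  P: X
  D: —
  V: Z
  G: D, N, V, Z
  E: V, Y
Union: {X} ∪ {D, E, G, P, V} ∪ {D, N, V, X, Y, Z} = {D, E, G, N, P, V, X, Y, Z}.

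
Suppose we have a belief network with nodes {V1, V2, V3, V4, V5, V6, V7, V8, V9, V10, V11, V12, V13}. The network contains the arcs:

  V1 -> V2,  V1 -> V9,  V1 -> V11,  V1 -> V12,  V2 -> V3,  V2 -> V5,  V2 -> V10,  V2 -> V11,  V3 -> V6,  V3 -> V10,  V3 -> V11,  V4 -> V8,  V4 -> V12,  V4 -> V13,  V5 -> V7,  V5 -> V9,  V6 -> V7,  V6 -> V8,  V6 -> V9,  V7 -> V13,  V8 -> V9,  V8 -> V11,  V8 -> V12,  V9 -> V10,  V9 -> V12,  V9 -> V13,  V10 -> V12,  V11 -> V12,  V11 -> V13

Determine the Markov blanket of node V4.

Ch(V4) = {V8, V12, V13}.
Parents of V4: none.
For each child, the remaining parents (spouses of V4):
  V8: V6
  V12: V1, V8, V9, V10, V11
  V13: V7, V9, V11
So the Markov blanket of V4 is {V1, V6, V7, V8, V9, V10, V11, V12, V13}.

{V1, V6, V7, V8, V9, V10, V11, V12, V13}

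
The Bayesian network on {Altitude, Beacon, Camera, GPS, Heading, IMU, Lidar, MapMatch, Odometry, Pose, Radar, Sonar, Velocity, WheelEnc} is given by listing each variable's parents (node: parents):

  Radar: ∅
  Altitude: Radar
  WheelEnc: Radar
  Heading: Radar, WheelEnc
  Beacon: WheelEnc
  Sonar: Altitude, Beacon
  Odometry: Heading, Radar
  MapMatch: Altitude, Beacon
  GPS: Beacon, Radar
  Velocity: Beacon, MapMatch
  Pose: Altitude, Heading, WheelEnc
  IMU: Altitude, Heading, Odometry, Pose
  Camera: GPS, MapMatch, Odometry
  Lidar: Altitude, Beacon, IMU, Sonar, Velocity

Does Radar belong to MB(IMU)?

No

The Markov blanket of a node is its parents, its children, and the other parents of its children.
Parents of IMU: Altitude, Heading, Odometry, Pose.
IMU has child Lidar.
Other parents of IMU's children:
  Lidar's other parents are Altitude, Beacon, Sonar, Velocity.
MB(IMU) = {Altitude, Beacon, Heading, Lidar, Odometry, Pose, Sonar, Velocity}; Radar is not in this set.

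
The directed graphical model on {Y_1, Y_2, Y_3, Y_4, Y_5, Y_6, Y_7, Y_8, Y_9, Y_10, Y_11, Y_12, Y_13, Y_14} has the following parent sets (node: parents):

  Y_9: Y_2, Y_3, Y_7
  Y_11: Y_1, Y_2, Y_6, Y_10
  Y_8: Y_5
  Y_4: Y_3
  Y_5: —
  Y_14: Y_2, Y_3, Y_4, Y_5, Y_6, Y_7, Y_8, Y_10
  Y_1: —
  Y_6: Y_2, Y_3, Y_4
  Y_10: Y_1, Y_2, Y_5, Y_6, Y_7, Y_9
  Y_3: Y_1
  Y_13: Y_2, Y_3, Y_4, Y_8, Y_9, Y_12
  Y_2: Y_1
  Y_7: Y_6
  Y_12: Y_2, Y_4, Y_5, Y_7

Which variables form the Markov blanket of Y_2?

Y_2's parents: Y_1.
Y_2's children: Y_6, Y_9, Y_10, Y_11, Y_12, Y_13, Y_14.
Other parents of Y_2's children:
  parents(Y_6) \ {Y_2} = {Y_3, Y_4}.
  parents(Y_9) \ {Y_2} = {Y_3, Y_7}.
  Y_10 also has parents Y_1, Y_5, Y_6, Y_7, Y_9.
  parents(Y_11) \ {Y_2} = {Y_1, Y_6, Y_10}.
  Y_12's other parents are Y_4, Y_5, Y_7.
  Y_13's other parents are Y_3, Y_4, Y_8, Y_9, Y_12.
  Y_14's other parents are Y_3, Y_4, Y_5, Y_6, Y_7, Y_8, Y_10.
So the Markov blanket of Y_2 is {Y_1, Y_3, Y_4, Y_5, Y_6, Y_7, Y_8, Y_9, Y_10, Y_11, Y_12, Y_13, Y_14}.

{Y_1, Y_3, Y_4, Y_5, Y_6, Y_7, Y_8, Y_9, Y_10, Y_11, Y_12, Y_13, Y_14}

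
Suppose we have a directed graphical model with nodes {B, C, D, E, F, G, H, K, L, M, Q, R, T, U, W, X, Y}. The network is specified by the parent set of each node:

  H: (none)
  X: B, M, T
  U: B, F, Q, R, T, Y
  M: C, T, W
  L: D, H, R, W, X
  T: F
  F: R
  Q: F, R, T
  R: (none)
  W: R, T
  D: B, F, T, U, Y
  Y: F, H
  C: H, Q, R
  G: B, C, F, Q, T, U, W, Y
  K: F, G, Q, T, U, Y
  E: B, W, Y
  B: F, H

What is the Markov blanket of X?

By definition, MB(X) is built from X's parents, X's children, and the co-parents of X.
Children of X: L.
Parents of X: B, M, T.
Other parents of X's children:
  parents(L) \ {X} = {D, H, R, W}.
MB(X) = {B, D, H, L, M, R, T, W}.

{B, D, H, L, M, R, T, W}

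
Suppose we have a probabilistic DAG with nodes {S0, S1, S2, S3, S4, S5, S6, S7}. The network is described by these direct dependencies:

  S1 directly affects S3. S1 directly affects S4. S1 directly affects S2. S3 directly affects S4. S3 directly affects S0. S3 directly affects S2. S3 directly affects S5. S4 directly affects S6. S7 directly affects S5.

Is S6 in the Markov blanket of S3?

The Markov blanket of a node is its parents, its children, and the other parents of its children.
S3's parents: S1.
Children of S3: S0, S2, S4, S5.
Parents of each child, excluding S3:
  S4: S1
  S0: —
  S2: S1
  S5: S7
MB(S3) = {S0, S1, S2, S4, S5, S7}; S6 is not in this set.

No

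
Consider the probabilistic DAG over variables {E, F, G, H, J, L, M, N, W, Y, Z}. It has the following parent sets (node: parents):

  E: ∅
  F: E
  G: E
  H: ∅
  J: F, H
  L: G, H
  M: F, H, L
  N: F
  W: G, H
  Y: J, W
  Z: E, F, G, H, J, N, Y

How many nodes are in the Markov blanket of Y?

8

The Markov blanket of a node is its parents, its children, and the other parents of its children.
Parents of Y: J, W.
Children of Y: Z.
Co-parents of Y (other parents of its children):
  Z also has parents E, F, G, H, J, N.
MB(Y) = {E, F, G, H, J, N, W, Z}, which has 8 nodes.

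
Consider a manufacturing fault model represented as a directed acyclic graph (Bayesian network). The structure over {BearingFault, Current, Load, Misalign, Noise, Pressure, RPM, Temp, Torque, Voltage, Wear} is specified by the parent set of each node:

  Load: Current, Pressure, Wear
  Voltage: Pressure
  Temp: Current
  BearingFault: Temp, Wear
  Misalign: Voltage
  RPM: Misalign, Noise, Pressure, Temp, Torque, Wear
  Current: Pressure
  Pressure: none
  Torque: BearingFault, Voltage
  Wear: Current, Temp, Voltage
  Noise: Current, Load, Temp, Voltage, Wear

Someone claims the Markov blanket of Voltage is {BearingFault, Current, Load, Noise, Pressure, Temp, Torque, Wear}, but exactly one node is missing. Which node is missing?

By definition, MB(Voltage) is built from Voltage's parents, Voltage's children, and the co-parents of Voltage.
Pa(Voltage) = {Pressure}.
Voltage's children: Misalign, Noise, Torque, Wear.
Co-parents of Voltage (other parents of its children):
  Wear: Current, Temp
  Misalign: —
  Torque: BearingFault
  Noise: Current, Load, Temp, Wear
MB(Voltage) = {BearingFault, Current, Load, Misalign, Noise, Pressure, Temp, Torque, Wear}.
Comparing with the claimed set, Misalign is missing.

Misalign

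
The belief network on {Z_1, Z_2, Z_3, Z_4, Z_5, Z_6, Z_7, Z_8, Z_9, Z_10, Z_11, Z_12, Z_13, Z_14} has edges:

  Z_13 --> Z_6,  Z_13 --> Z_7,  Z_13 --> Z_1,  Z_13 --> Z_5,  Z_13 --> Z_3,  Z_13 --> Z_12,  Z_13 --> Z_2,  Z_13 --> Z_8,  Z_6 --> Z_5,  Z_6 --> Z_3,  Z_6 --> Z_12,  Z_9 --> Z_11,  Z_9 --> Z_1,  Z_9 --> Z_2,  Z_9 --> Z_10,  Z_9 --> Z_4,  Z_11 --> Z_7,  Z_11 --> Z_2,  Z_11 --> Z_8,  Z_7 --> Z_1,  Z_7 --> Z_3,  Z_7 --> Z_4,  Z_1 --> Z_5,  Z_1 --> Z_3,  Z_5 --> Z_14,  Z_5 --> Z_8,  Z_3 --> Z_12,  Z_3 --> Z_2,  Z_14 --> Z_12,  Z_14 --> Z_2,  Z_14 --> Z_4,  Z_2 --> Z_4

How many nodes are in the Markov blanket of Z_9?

9

The Markov blanket of a node is its parents, its children, and the other parents of its children.
Z_9's parents: none.
Ch(Z_9) = {Z_1, Z_2, Z_4, Z_10, Z_11}.
For each child, the remaining parents (spouses of Z_9):
  Z_11: no additional parents.
  Z_1's other parents are Z_7, Z_13.
  Z_2's other parents are Z_3, Z_11, Z_13, Z_14.
  Z_10 has no other parent.
  Z_4's other parents are Z_2, Z_7, Z_14.
MB(Z_9) = {Z_1, Z_2, Z_3, Z_4, Z_7, Z_10, Z_11, Z_13, Z_14}, which has 9 nodes.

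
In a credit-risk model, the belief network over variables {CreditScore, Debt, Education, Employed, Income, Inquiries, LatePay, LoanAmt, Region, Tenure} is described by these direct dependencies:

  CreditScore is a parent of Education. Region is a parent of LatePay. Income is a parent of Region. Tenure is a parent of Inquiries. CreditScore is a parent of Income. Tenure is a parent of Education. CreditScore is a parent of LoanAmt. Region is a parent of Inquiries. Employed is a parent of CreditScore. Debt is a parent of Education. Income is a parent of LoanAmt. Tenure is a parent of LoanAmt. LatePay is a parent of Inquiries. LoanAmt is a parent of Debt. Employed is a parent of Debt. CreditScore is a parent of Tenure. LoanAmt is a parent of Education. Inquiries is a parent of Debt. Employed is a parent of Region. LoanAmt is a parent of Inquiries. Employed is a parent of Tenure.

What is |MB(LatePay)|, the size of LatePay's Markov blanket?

4

LatePay has parent Region.
LatePay's children: Inquiries.
Other parents of LatePay's children:
  Inquiries: LoanAmt, Region, Tenure
MB(LatePay) = {Inquiries, LoanAmt, Region, Tenure}, which has 4 nodes.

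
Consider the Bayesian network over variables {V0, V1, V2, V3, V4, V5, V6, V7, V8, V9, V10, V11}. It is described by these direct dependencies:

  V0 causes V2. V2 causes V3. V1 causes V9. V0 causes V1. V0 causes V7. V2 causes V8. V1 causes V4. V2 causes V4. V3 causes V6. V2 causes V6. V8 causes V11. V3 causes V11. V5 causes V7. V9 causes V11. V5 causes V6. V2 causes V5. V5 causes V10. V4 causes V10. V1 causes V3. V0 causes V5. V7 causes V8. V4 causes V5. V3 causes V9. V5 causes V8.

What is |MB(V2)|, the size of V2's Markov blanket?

V2 has parent V0.
V2 has children V3, V4, V5, V6, V8.
Parents of each child, excluding V2:
  V3: V1
  V4: V1
  V5: V0, V4
  V6: V3, V5
  V8: V5, V7
MB(V2) = {V0, V1, V3, V4, V5, V6, V7, V8}, which has 8 nodes.

8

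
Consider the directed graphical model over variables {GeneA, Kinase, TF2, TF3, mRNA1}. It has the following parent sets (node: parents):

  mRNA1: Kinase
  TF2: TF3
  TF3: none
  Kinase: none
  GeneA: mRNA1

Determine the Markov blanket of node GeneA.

Pa(GeneA) = {mRNA1}.
Children of GeneA: none.
GeneA has no children, so there are no co-parents.
So the Markov blanket of GeneA is {mRNA1}.

{mRNA1}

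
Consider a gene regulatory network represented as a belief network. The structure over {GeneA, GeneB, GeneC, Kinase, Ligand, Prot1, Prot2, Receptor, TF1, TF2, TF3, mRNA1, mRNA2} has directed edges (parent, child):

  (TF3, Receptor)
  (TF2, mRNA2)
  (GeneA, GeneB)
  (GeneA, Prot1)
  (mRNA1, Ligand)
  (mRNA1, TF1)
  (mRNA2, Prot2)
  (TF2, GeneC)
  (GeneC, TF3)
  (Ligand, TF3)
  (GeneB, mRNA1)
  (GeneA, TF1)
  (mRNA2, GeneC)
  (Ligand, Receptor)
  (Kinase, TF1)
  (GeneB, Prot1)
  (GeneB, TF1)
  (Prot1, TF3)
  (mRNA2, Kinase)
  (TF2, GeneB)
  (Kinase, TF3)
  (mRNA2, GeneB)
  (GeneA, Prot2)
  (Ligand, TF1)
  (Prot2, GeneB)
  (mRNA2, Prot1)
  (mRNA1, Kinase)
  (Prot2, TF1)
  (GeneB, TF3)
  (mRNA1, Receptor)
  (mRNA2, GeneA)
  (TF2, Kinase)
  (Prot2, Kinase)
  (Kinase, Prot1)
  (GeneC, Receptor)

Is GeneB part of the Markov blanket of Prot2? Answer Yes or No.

GeneB is a child of Prot2.
So GeneB ∈ MB(Prot2).

Yes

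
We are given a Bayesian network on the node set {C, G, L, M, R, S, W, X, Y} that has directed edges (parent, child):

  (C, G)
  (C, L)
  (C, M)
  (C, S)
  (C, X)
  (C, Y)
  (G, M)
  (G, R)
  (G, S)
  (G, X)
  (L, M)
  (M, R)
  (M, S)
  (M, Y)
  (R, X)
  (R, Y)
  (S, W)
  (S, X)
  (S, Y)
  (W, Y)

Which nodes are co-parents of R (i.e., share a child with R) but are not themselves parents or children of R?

Children of R: X, Y.
  X also has parents C, G, S.
  Y's other parents are C, M, S, W.
Excluding nodes already adjacent to R (G, M, X, Y), the co-parent-only contribution is {C, S, W}.

{C, S, W}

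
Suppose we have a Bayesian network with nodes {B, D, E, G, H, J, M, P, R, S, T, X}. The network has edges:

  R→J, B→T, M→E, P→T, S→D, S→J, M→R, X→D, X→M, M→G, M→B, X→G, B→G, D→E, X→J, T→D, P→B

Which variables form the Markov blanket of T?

By definition, MB(T) is built from T's parents, T's children, and the co-parents of T.
T has parents B, P.
T's children: D.
Parents of each child, excluding T:
  D also has parents S, X.
MB(T) = {B, D, P, S, X}.

{B, D, P, S, X}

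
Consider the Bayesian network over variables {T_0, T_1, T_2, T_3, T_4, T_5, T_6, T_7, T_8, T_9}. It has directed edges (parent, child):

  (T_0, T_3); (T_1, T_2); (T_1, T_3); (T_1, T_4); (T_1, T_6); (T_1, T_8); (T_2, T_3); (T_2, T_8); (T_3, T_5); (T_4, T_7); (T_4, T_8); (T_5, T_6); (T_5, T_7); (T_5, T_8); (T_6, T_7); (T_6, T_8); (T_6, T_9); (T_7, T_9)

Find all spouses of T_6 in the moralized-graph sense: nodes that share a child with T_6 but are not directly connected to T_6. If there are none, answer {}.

{T_2, T_4}

Children of T_6: T_7, T_8, T_9.
  parents(T_7) \ {T_6} = {T_4, T_5}.
  parents(T_8) \ {T_6} = {T_1, T_2, T_4, T_5}.
  parents(T_9) \ {T_6} = {T_7}.
Excluding nodes already adjacent to T_6 (T_1, T_5, T_7, T_8, T_9), the co-parent-only contribution is {T_2, T_4}.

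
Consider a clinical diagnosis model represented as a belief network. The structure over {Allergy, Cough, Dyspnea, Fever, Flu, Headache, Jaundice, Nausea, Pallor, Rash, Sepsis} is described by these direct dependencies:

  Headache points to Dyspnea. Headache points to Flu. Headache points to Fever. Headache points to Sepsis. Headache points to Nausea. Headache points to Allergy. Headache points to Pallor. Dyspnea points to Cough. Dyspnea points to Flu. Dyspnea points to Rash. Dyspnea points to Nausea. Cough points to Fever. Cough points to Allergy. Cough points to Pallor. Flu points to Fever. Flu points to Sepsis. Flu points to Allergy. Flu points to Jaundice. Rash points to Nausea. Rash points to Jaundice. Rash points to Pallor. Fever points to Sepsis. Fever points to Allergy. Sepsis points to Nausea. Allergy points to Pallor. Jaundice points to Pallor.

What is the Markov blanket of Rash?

Pa(Rash) = {Dyspnea}.
Children of Rash: Jaundice, Nausea, Pallor.
For each child, the remaining parents (spouses of Rash):
  parents(Nausea) \ {Rash} = {Dyspnea, Headache, Sepsis}.
  Jaundice's other parent is Flu.
  Pallor's other parents are Allergy, Cough, Headache, Jaundice.
MB(Rash) = {Allergy, Cough, Dyspnea, Flu, Headache, Jaundice, Nausea, Pallor, Sepsis}.

{Allergy, Cough, Dyspnea, Flu, Headache, Jaundice, Nausea, Pallor, Sepsis}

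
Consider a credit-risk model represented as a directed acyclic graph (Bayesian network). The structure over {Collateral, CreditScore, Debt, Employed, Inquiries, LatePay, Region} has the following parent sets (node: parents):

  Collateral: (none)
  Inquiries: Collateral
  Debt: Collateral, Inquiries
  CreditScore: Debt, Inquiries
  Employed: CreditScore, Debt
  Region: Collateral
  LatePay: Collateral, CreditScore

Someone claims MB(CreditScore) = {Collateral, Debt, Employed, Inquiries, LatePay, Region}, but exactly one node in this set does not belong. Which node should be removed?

Region

Recall MB(v) = parents ∪ children ∪ spouses, where spouses are the other parents of v's children.
CreditScore's children: Employed, LatePay.
CreditScore has parents Debt, Inquiries.
Co-parents of CreditScore (other parents of its children):
  Employed: Debt
  LatePay: Collateral
MB(CreditScore) = {Collateral, Debt, Employed, Inquiries, LatePay}.
Region is neither a parent, child, nor co-parent of CreditScore, so it does not belong.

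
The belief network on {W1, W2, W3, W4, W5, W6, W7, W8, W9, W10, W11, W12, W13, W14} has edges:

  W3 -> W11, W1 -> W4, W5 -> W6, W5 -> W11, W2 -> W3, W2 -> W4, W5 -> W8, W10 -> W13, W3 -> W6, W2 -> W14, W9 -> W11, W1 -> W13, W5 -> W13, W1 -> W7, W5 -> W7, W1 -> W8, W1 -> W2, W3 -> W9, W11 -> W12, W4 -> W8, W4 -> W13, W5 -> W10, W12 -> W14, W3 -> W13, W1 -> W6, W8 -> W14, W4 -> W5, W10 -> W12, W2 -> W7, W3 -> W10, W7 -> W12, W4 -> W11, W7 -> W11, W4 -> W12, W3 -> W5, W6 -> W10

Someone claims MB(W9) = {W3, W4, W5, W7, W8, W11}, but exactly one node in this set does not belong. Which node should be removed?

W8

By definition, MB(W9) is built from W9's parents, W9's children, and the co-parents of W9.
Ch(W9) = {W11}.
Pa(W9) = {W3}.
Parents of each child, excluding W9:
  W11's other parents are W3, W4, W5, W7.
MB(W9) = {W3, W4, W5, W7, W11}.
W8 is neither a parent, child, nor co-parent of W9, so it does not belong.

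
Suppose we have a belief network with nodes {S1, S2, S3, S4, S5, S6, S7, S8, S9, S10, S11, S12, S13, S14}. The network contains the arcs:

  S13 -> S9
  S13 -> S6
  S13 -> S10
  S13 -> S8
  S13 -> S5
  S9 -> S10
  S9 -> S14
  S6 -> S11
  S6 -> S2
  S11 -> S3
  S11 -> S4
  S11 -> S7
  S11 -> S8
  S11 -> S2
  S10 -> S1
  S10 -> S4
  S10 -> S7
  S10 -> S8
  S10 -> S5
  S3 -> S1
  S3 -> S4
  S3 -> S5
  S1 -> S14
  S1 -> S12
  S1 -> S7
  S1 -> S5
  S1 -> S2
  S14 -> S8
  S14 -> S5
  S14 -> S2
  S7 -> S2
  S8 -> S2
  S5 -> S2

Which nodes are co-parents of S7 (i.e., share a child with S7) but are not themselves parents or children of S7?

Children of S7: S2.
  S2's other parents are S1, S5, S6, S8, S11, S14.
Excluding nodes already adjacent to S7 (S1, S2, S10, S11), the co-parent-only contribution is {S5, S6, S8, S14}.

{S5, S6, S8, S14}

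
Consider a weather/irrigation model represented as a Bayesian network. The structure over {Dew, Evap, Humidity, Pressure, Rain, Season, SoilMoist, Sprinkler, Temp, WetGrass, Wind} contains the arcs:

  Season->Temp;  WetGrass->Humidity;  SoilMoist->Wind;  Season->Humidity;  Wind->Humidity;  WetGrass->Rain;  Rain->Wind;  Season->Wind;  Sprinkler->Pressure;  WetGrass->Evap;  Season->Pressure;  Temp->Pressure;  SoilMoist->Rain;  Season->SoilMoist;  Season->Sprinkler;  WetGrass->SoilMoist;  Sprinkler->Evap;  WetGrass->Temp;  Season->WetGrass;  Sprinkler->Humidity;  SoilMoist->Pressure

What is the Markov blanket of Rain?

{Season, SoilMoist, WetGrass, Wind}

A node's Markov blanket = Pa ∪ Ch ∪ (parents of Ch other than the node itself).
Rain has parents SoilMoist, WetGrass.
Rain's children: Wind.
Parents of each child, excluding Rain:
  Wind's other parents are Season, SoilMoist.
MB(Rain) = {Season, SoilMoist, WetGrass, Wind}.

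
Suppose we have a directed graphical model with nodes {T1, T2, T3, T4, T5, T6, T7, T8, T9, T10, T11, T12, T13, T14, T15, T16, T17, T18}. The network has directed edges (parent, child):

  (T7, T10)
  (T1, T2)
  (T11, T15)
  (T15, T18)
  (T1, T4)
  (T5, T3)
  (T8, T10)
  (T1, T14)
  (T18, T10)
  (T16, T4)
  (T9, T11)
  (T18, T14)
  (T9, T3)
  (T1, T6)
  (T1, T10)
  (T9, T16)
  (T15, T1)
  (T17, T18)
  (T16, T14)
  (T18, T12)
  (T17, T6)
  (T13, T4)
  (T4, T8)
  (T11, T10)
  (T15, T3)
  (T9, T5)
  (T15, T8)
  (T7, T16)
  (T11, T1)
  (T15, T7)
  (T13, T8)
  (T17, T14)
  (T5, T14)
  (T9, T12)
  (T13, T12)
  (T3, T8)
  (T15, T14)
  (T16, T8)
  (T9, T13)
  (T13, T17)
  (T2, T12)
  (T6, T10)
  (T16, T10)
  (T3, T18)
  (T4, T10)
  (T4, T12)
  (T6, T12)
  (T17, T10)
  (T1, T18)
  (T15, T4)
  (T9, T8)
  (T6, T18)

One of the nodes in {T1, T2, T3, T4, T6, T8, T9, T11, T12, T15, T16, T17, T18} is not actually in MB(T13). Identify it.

T11

The Markov blanket of a node is its parents, its children, and the other parents of its children.
Ch(T13) = {T4, T8, T12, T17}.
T13's parents: T9.
Parents of each child, excluding T13:
  T17: —
  T4: T1, T15, T16
  T8: T3, T4, T9, T15, T16
  T12: T2, T4, T6, T9, T18
MB(T13) = {T1, T2, T3, T4, T6, T8, T9, T12, T15, T16, T17, T18}.
T11 is neither a parent, child, nor co-parent of T13, so it does not belong.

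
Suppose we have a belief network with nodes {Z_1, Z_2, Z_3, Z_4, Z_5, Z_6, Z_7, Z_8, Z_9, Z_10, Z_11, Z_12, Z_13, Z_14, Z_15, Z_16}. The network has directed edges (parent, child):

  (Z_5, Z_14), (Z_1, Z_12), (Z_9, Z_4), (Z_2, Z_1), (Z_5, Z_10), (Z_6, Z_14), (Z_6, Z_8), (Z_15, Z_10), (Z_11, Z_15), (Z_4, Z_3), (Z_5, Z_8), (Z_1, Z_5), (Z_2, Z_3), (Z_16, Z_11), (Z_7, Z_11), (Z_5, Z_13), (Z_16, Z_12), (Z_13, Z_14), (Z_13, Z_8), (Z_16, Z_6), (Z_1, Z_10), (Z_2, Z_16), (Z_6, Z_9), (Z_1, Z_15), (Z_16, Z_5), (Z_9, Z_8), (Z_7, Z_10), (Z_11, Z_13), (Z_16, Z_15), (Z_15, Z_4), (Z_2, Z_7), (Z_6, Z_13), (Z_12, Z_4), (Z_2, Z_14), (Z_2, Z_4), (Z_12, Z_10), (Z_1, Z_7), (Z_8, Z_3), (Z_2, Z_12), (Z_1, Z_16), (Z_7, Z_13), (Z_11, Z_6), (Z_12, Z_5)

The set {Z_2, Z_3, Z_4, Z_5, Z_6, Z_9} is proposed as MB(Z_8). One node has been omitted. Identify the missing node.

Z_13

Parents of Z_8: Z_5, Z_6, Z_9, Z_13.
Z_8 has child Z_3.
Other parents of Z_8's children:
  Z_3: Z_2, Z_4
MB(Z_8) = {Z_2, Z_3, Z_4, Z_5, Z_6, Z_9, Z_13}.
Comparing with the claimed set, Z_13 is missing.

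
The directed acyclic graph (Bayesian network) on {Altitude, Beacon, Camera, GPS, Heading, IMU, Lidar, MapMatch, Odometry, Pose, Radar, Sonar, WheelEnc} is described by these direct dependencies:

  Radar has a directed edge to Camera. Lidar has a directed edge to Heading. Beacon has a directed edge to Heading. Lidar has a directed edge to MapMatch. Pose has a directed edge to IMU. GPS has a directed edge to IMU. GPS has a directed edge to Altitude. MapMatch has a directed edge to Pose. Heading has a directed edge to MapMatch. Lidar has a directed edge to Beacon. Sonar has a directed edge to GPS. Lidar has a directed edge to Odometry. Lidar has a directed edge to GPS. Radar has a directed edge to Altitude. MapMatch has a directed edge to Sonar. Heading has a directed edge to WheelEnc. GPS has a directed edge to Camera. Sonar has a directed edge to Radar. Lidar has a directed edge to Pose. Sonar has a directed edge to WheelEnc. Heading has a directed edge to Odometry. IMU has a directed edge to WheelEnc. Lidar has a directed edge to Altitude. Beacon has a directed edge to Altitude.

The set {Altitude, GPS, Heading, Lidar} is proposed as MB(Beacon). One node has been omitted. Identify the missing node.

A node's Markov blanket = Pa ∪ Ch ∪ (parents of Ch other than the node itself).
Pa(Beacon) = {Lidar}.
Beacon's children: Altitude, Heading.
For each child, the remaining parents (spouses of Beacon):
  Heading also has parent Lidar.
  Altitude also has parents GPS, Lidar, Radar.
MB(Beacon) = {Altitude, GPS, Heading, Lidar, Radar}.
Comparing with the claimed set, Radar is missing.

Radar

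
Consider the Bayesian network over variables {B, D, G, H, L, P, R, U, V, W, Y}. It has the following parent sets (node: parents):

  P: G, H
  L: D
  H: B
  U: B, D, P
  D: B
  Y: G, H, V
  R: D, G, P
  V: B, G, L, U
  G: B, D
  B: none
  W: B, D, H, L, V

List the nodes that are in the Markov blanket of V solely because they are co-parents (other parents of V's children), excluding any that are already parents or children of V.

Children of V: W, Y.
  parents(W) \ {V} = {B, D, H, L}.
  Y's other parents are G, H.
Excluding nodes already adjacent to V (B, G, L, U, W, Y), the co-parent-only contribution is {D, H}.

{D, H}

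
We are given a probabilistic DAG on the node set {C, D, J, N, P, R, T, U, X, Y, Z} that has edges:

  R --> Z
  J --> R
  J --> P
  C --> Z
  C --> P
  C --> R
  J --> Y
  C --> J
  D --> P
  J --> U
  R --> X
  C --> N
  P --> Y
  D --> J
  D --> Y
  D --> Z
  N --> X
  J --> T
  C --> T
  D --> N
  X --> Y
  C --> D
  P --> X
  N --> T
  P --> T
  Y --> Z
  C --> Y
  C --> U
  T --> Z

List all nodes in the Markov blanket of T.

The Markov blanket of a node is its parents, its children, and the other parents of its children.
Pa(T) = {C, J, N, P}.
Children of T: Z.
Parents of each child, excluding T:
  Z also has parents C, D, R, Y.
MB(T) = {C, D, J, N, P, R, Y, Z}.

{C, D, J, N, P, R, Y, Z}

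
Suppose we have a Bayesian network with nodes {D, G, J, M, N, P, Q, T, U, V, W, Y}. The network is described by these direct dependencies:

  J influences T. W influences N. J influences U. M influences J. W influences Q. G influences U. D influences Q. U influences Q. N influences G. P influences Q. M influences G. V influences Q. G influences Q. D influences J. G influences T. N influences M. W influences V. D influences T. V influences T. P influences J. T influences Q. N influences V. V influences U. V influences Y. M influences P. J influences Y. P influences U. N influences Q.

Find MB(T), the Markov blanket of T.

By definition, MB(T) is built from T's parents, T's children, and the co-parents of T.
T has child Q.
Pa(T) = {D, G, J, V}.
Parents of each child, excluding T:
  Q: D, G, N, P, U, V, W
Union: {D, G, J, V} ∪ {Q} ∪ {D, G, N, P, U, V, W} = {D, G, J, N, P, Q, U, V, W}.

{D, G, J, N, P, Q, U, V, W}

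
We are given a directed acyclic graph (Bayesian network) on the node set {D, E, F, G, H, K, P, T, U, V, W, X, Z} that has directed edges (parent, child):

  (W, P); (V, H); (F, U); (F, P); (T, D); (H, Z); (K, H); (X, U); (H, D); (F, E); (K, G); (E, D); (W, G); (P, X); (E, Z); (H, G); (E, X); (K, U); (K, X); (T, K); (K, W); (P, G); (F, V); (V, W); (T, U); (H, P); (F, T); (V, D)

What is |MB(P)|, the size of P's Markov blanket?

7

Recall MB(v) = parents ∪ children ∪ spouses, where spouses are the other parents of v's children.
P has parents F, H, W.
Children of P: G, X.
Other parents of P's children:
  X's other parents are E, K.
  G also has parents H, K, W.
MB(P) = {E, F, G, H, K, W, X}, which has 7 nodes.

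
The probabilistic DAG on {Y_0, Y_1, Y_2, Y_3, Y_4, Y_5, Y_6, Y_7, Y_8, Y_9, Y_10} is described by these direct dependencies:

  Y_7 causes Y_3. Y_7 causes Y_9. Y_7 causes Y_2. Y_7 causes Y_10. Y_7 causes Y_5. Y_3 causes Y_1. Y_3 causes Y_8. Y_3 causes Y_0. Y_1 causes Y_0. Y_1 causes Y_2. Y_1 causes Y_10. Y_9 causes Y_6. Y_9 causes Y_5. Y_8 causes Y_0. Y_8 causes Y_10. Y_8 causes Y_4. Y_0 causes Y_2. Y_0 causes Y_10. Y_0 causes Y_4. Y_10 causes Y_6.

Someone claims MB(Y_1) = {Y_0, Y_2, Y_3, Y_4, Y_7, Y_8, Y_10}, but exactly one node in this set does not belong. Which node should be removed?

Recall MB(v) = parents ∪ children ∪ spouses, where spouses are the other parents of v's children.
Children of Y_1: Y_0, Y_2, Y_10.
Y_1 has parent Y_3.
Co-parents of Y_1 (other parents of its children):
  Y_0: Y_3, Y_8
  Y_2: Y_0, Y_7
  Y_10: Y_0, Y_7, Y_8
MB(Y_1) = {Y_0, Y_2, Y_3, Y_7, Y_8, Y_10}.
Y_4 is neither a parent, child, nor co-parent of Y_1, so it does not belong.

Y_4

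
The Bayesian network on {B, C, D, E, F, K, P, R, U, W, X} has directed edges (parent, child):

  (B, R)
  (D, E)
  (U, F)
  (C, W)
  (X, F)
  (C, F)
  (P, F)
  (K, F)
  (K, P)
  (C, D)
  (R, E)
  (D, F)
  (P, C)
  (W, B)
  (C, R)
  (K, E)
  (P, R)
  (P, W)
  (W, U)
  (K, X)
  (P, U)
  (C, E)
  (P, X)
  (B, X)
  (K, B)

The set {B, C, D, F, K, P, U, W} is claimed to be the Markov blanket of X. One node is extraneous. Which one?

W

Pa(X) = {B, K, P}.
Children of X: F.
Parents of each child, excluding X:
  parents(F) \ {X} = {C, D, K, P, U}.
MB(X) = {B, C, D, F, K, P, U}.
W is neither a parent, child, nor co-parent of X, so it does not belong.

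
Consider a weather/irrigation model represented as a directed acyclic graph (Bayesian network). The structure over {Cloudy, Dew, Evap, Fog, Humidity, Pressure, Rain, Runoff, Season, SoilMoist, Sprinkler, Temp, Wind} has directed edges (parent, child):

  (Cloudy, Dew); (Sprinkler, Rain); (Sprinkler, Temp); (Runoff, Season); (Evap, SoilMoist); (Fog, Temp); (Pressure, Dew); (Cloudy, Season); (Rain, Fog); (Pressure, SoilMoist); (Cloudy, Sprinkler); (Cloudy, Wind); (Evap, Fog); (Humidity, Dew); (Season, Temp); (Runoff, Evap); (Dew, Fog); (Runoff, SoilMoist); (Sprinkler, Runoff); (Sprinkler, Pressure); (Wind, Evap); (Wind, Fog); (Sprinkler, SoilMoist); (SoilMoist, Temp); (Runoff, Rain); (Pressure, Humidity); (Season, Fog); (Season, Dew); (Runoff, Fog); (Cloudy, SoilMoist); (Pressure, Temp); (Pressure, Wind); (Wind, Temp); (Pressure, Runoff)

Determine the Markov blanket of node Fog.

{Dew, Evap, Pressure, Rain, Runoff, Season, SoilMoist, Sprinkler, Temp, Wind}

Parents of Fog: Dew, Evap, Rain, Runoff, Season, Wind.
Ch(Fog) = {Temp}.
Parents of each child, excluding Fog:
  Temp: Pressure, Season, SoilMoist, Sprinkler, Wind
MB(Fog) = {Dew, Evap, Pressure, Rain, Runoff, Season, SoilMoist, Sprinkler, Temp, Wind}.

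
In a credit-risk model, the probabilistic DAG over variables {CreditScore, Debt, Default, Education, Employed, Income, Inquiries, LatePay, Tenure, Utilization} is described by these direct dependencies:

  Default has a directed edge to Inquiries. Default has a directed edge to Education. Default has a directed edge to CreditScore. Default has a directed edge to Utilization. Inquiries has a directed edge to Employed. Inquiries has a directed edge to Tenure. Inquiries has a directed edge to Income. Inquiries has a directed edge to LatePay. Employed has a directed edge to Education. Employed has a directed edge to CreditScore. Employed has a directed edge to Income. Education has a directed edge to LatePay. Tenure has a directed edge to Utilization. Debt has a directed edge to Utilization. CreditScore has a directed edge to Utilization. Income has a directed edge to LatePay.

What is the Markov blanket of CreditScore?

Pa(CreditScore) = {Default, Employed}.
Ch(CreditScore) = {Utilization}.
Co-parents of CreditScore (other parents of its children):
  Utilization also has parents Debt, Default, Tenure.
Union: {Default, Employed} ∪ {Utilization} ∪ {Debt, Default, Tenure} = {Debt, Default, Employed, Tenure, Utilization}.

{Debt, Default, Employed, Tenure, Utilization}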